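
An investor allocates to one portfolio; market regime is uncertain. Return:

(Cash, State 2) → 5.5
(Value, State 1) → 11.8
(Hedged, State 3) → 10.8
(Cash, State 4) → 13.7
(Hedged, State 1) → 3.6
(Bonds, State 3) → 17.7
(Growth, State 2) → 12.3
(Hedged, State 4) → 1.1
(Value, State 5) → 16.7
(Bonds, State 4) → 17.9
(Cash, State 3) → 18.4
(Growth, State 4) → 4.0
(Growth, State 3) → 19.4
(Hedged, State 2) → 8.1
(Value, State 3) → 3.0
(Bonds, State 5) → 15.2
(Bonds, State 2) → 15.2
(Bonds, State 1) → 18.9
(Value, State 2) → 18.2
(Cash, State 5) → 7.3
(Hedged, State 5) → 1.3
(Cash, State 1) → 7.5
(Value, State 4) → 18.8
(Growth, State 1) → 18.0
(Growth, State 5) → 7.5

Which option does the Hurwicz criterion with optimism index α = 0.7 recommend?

Bonds

Cash: 0.7·18.4 + 0.3·5.5 = 14.53
Value: 0.7·18.8 + 0.3·3.0 = 14.06
Bonds: 0.7·18.9 + 0.3·15.2 = 17.79
Hedged: 0.7·10.8 + 0.3·1.1 = 7.89
Growth: 0.7·19.4 + 0.3·4.0 = 14.78
Highest Hurwicz score = 17.79 → Bonds.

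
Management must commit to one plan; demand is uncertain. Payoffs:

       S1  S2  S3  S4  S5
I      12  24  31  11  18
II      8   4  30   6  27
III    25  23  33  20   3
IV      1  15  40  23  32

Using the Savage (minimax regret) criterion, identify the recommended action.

I

Column bests: S1=25, S2=24, S3=40, S4=23, S5=32.
I regrets: 13, 0, 9, 12, 14 → max 14
II regrets: 17, 20, 10, 17, 5 → max 20
III regrets: 0, 1, 7, 3, 29 → max 29
IV regrets: 24, 9, 0, 0, 0 → max 24
Smallest max regret = 14 → I.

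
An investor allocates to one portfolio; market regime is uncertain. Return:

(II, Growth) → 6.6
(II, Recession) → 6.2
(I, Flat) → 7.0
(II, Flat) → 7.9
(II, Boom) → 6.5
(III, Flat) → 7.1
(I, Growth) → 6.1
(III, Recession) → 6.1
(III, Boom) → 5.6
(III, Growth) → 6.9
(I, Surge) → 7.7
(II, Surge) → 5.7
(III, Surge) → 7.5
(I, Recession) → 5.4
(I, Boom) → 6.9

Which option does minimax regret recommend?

Column bests: Recession=6.2, Flat=7.9, Growth=6.9, Boom=6.9, Surge=7.7.
I regrets: 0.8, 0.9, 0.8, 0.0, 0.0 → max 0.9
II regrets: 0.0, 0.0, 0.3, 0.4, 2.0 → max 2.0
III regrets: 0.1, 0.8, 0.0, 1.3, 0.2 → max 1.3
Smallest max regret = 0.9 → I.

I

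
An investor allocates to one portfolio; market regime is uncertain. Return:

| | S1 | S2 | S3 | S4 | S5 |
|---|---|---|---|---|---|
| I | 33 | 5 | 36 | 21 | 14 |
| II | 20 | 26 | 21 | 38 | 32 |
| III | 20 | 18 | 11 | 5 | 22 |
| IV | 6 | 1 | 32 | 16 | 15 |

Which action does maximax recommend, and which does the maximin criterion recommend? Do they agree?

Row maxima: I=36, II=38, III=22, IV=32
Best best-case = 38 → II.
Row minima: I=5, II=20, III=5, IV=1
Best worst-case = 20 → II.

maximax → II; maximin → II (agree)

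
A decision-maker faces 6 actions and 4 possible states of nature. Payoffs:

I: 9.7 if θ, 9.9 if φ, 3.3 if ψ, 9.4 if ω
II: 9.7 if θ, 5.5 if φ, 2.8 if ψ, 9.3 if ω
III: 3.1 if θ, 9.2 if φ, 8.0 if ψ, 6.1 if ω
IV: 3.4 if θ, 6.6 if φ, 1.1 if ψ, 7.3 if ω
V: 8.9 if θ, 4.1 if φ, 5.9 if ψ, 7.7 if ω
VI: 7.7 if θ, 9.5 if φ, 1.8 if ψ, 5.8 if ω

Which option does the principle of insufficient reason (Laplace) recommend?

I

Row averages: I=8.075, II=6.825, III=6.6, IV=4.6, V=6.65, VI=6.2
Highest average = 8.075 → I.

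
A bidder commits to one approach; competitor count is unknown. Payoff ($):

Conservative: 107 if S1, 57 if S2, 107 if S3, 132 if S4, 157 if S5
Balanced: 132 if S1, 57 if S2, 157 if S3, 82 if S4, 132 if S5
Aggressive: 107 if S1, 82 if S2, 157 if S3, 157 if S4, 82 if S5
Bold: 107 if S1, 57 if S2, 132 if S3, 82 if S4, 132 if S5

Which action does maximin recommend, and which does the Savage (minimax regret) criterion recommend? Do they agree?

maximin → Aggressive; minimax regret → Conservative (disagree)

Row minima: Conservative=57, Balanced=57, Aggressive=82, Bold=57
Best worst-case = 82 → Aggressive.
Column bests: S1=132, S2=82, S3=157, S4=157, S5=157.
Conservative regrets: 25, 25, 50, 25, 0 → max 50
Balanced regrets: 0, 25, 0, 75, 25 → max 75
Aggressive regrets: 25, 0, 0, 0, 75 → max 75
Bold regrets: 25, 25, 25, 75, 25 → max 75
Smallest max regret = 50 → Conservative.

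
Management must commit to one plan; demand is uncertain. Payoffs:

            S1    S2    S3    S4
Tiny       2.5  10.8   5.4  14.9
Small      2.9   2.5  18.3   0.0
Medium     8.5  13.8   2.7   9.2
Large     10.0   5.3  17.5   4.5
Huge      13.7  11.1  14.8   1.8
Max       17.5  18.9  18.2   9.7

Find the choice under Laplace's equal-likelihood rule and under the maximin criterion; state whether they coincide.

laplace → Max; maximin → Max (agree)

Row averages: Tiny=8.4, Small=5.925, Medium=8.55, Large=9.325, Huge=10.35, Max=16.075
Highest average = 16.075 → Max.
Row minima: Tiny=2.5, Small=0.0, Medium=2.7, Large=4.5, Huge=1.8, Max=9.7
Best worst-case = 9.7 → Max.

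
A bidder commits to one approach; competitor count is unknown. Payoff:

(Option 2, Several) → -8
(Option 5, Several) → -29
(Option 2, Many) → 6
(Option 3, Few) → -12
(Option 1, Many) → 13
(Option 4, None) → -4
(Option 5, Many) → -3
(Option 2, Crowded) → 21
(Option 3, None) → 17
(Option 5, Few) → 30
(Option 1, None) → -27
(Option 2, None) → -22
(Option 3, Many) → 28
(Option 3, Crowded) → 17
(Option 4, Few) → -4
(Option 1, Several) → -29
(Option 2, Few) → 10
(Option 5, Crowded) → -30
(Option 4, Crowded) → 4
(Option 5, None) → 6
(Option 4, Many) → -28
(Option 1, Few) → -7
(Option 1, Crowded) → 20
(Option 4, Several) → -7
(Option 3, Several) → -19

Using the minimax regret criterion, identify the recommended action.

Option 2

Column bests: None=17, Few=30, Several=-7, Many=28, Crowded=21.
Option 1 regrets: 44, 37, 22, 15, 1 → max 44
Option 2 regrets: 39, 20, 1, 22, 0 → max 39
Option 3 regrets: 0, 42, 12, 0, 4 → max 42
Option 4 regrets: 21, 34, 0, 56, 17 → max 56
Option 5 regrets: 11, 0, 22, 31, 51 → max 51
Smallest max regret = 39 → Option 2.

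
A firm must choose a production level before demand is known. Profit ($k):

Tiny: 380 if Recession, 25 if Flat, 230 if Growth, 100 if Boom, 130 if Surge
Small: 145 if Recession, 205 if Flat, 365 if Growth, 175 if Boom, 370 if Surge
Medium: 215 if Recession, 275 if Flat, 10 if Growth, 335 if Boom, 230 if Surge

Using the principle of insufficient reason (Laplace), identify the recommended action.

Small

Row averages: Tiny=173, Small=252, Medium=213
Highest average = 252 → Small.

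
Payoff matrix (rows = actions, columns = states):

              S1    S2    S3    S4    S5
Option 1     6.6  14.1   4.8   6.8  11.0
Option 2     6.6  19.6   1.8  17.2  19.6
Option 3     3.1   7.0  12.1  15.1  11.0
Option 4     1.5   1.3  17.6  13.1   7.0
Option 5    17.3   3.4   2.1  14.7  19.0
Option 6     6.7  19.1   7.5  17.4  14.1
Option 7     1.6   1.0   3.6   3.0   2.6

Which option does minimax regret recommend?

Column bests: S1=17.3, S2=19.6, S3=17.6, S4=17.4, S5=19.6.
Option 1 regrets: 10.7, 5.5, 12.8, 10.6, 8.6 → max 12.8
Option 2 regrets: 10.7, 0.0, 15.8, 0.2, 0.0 → max 15.8
Option 3 regrets: 14.2, 12.6, 5.5, 2.3, 8.6 → max 14.2
Option 4 regrets: 15.8, 18.3, 0.0, 4.3, 12.6 → max 18.3
Option 5 regrets: 0.0, 16.2, 15.5, 2.7, 0.6 → max 16.2
Option 6 regrets: 10.6, 0.5, 10.1, 0.0, 5.5 → max 10.6
Option 7 regrets: 15.7, 18.6, 14.0, 14.4, 17.0 → max 18.6
Smallest max regret = 10.6 → Option 6.

Option 6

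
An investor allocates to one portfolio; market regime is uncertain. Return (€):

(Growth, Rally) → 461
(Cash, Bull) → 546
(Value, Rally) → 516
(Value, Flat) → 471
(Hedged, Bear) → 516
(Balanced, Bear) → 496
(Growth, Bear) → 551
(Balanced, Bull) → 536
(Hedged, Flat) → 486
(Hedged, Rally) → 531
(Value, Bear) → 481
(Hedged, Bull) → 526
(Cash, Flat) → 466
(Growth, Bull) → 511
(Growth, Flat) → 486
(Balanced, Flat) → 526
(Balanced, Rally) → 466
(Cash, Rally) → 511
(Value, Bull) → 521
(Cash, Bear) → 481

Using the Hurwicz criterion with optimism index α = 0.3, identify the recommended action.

Value: 0.3·521 + 0.7·471 = 486
Hedged: 0.3·531 + 0.7·486 = 499.5
Cash: 0.3·546 + 0.7·466 = 490
Balanced: 0.3·536 + 0.7·466 = 487
Growth: 0.3·551 + 0.7·461 = 488
Highest Hurwicz score = 499.5 → Hedged.

Hedged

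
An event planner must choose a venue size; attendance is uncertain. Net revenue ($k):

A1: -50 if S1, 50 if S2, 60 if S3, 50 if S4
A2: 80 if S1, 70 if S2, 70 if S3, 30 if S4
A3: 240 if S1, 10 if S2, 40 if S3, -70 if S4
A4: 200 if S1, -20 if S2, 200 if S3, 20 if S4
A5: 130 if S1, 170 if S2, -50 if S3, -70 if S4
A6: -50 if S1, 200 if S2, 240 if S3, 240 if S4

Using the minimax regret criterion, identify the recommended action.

A2

Column bests: S1=240, S2=200, S3=240, S4=240.
A1 regrets: 290, 150, 180, 190 → max 290
A2 regrets: 160, 130, 170, 210 → max 210
A3 regrets: 0, 190, 200, 310 → max 310
A4 regrets: 40, 220, 40, 220 → max 220
A5 regrets: 110, 30, 290, 310 → max 310
A6 regrets: 290, 0, 0, 0 → max 290
Smallest max regret = 210 → A2.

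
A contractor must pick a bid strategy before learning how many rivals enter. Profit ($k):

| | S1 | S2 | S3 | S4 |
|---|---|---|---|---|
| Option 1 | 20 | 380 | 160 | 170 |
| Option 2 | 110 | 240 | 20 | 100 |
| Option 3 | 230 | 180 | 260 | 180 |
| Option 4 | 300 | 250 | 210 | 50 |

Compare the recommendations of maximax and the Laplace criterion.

Row maxima: Option 1=380, Option 2=240, Option 3=260, Option 4=300
Best best-case = 380 → Option 1.
Row averages: Option 1=182.5, Option 2=117.5, Option 3=212.5, Option 4=202.5
Highest average = 212.5 → Option 3.

maximax → Option 1; laplace → Option 3 (disagree)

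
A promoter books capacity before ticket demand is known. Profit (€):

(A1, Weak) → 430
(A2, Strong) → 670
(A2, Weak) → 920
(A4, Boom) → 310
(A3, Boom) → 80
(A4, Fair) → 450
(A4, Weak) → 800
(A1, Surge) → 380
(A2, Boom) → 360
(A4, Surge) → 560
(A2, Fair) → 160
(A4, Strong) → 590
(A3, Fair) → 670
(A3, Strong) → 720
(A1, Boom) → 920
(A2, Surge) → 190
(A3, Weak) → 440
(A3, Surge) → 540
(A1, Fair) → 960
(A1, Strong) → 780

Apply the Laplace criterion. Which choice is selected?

A1

Row averages: A1=694, A2=460, A3=490, A4=542
Highest average = 694 → A1.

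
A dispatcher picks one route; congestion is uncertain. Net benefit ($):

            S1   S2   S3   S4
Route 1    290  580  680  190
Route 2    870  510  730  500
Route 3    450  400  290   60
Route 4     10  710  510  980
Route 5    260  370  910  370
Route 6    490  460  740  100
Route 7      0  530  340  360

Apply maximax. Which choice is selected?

Row maxima: Route 1=680, Route 2=870, Route 3=450, Route 4=980, Route 5=910, Route 6=740, Route 7=530
Best best-case = 980 → Route 4.

Route 4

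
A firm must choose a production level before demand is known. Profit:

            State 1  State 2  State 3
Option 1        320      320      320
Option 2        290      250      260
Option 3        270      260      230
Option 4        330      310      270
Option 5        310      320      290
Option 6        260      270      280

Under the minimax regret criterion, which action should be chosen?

Option 1

Column bests: State 1=330, State 2=320, State 3=320.
Option 1 regrets: 10, 0, 0 → max 10
Option 2 regrets: 40, 70, 60 → max 70
Option 3 regrets: 60, 60, 90 → max 90
Option 4 regrets: 0, 10, 50 → max 50
Option 5 regrets: 20, 0, 30 → max 30
Option 6 regrets: 70, 50, 40 → max 70
Smallest max regret = 10 → Option 1.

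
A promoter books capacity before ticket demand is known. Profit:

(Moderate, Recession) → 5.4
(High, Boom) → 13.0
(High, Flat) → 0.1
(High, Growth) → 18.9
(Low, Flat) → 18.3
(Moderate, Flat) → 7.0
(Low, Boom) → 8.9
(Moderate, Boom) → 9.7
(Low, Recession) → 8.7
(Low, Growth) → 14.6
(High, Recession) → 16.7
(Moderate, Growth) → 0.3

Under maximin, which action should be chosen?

Row minima: Low=8.7, Moderate=0.3, High=0.1
Best worst-case = 8.7 → Low.

Low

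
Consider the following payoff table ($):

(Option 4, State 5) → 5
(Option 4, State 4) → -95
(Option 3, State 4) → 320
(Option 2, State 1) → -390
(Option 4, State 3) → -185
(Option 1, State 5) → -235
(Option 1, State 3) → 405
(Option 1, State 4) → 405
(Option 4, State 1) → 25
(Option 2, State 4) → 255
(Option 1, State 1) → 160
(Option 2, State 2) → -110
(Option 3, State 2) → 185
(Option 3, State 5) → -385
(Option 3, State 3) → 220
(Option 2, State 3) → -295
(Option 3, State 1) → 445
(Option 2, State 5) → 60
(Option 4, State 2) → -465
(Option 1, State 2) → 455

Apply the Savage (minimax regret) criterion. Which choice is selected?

Column bests: State 1=445, State 2=455, State 3=405, State 4=405, State 5=60.
Option 1 regrets: 285, 0, 0, 0, 295 → max 295
Option 2 regrets: 835, 565, 700, 150, 0 → max 835
Option 3 regrets: 0, 270, 185, 85, 445 → max 445
Option 4 regrets: 420, 920, 590, 500, 55 → max 920
Smallest max regret = 295 → Option 1.

Option 1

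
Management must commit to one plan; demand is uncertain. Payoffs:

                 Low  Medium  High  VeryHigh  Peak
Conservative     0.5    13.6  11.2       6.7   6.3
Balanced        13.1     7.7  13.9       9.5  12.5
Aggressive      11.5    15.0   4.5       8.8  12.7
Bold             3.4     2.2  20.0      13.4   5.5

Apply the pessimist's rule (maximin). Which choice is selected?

Balanced

Row minima: Conservative=0.5, Balanced=7.7, Aggressive=4.5, Bold=2.2
Best worst-case = 7.7 → Balanced.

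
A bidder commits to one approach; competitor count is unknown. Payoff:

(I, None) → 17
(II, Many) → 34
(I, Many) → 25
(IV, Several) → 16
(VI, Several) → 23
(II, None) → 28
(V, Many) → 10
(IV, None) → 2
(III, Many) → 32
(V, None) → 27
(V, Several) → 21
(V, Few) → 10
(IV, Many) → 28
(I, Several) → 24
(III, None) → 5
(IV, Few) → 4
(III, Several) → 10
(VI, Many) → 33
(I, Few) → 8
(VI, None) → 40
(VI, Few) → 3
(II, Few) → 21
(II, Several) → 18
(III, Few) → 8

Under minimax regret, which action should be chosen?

II

Column bests: None=40, Few=21, Several=24, Many=34.
I regrets: 23, 13, 0, 9 → max 23
II regrets: 12, 0, 6, 0 → max 12
III regrets: 35, 13, 14, 2 → max 35
IV regrets: 38, 17, 8, 6 → max 38
V regrets: 13, 11, 3, 24 → max 24
VI regrets: 0, 18, 1, 1 → max 18
Smallest max regret = 12 → II.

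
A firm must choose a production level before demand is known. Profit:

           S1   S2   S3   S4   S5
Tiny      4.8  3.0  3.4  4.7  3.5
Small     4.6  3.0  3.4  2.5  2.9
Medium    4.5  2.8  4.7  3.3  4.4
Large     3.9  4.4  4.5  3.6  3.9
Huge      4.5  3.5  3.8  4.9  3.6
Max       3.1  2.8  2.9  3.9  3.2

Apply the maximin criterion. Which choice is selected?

Large

Row minima: Tiny=3.0, Small=2.5, Medium=2.8, Large=3.6, Huge=3.5, Max=2.8
Best worst-case = 3.6 → Large.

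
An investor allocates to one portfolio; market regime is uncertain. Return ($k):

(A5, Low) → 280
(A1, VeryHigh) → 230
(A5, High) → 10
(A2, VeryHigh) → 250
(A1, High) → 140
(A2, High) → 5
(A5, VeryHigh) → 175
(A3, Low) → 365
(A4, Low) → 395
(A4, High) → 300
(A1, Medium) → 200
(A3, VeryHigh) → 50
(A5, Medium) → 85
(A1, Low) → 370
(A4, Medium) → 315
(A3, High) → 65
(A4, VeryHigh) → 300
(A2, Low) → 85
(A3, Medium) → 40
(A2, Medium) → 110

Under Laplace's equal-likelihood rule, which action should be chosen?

Row averages: A1=235, A2=112.5, A3=130, A4=327.5, A5=137.5
Highest average = 327.5 → A4.

A4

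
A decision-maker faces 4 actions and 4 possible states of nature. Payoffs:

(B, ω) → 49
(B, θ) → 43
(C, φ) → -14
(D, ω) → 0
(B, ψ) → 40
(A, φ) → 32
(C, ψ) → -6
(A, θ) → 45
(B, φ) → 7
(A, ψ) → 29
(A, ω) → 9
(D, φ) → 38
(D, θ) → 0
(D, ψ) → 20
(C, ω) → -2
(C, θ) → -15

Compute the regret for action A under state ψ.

11

Best payoff under ψ is 40.
Regret = 40 − 29 = 11.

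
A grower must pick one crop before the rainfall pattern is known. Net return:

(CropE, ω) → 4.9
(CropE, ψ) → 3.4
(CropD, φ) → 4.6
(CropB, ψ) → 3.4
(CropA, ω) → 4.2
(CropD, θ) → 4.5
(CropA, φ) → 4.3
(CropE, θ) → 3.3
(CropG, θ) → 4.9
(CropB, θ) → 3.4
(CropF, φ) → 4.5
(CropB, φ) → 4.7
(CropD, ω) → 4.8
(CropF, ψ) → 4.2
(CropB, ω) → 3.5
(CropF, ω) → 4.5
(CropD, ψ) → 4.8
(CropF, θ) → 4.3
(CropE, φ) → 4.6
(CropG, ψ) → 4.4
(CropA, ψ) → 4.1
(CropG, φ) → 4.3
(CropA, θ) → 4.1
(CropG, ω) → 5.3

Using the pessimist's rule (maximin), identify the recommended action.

Row minima: CropE=3.3, CropG=4.3, CropB=3.4, CropD=4.5, CropA=4.1, CropF=4.2
Best worst-case = 4.5 → CropD.

CropD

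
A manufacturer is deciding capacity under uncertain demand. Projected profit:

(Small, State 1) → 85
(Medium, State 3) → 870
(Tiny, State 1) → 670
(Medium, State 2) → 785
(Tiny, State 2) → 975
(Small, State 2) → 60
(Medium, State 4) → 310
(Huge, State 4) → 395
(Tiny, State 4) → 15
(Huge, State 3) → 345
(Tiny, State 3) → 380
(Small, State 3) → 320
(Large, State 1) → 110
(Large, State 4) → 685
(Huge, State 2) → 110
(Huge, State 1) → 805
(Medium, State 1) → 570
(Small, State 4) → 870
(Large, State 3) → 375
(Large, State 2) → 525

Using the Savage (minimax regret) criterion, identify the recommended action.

Column bests: State 1=805, State 2=975, State 3=870, State 4=870.
Tiny regrets: 135, 0, 490, 855 → max 855
Small regrets: 720, 915, 550, 0 → max 915
Medium regrets: 235, 190, 0, 560 → max 560
Large regrets: 695, 450, 495, 185 → max 695
Huge regrets: 0, 865, 525, 475 → max 865
Smallest max regret = 560 → Medium.

Medium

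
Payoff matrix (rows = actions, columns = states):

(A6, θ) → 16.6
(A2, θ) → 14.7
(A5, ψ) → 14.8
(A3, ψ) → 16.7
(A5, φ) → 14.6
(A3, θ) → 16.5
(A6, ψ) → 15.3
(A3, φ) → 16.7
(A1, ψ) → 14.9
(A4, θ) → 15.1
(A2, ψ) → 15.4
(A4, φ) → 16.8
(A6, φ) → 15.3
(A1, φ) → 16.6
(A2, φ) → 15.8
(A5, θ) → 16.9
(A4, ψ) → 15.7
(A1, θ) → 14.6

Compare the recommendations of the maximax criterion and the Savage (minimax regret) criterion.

maximax → A5; minimax regret → A3 (disagree)

Row maxima: A1=16.6, A2=15.8, A3=16.7, A4=16.8, A5=16.9, A6=16.6
Best best-case = 16.9 → A5.
Column bests: θ=16.9, φ=16.8, ψ=16.7.
A1 regrets: 2.3, 0.2, 1.8 → max 2.3
A2 regrets: 2.2, 1.0, 1.3 → max 2.2
A3 regrets: 0.4, 0.1, 0.0 → max 0.4
A4 regrets: 1.8, 0.0, 1.0 → max 1.8
A5 regrets: 0.0, 2.2, 1.9 → max 2.2
A6 regrets: 0.3, 1.5, 1.4 → max 1.5
Smallest max regret = 0.4 → A3.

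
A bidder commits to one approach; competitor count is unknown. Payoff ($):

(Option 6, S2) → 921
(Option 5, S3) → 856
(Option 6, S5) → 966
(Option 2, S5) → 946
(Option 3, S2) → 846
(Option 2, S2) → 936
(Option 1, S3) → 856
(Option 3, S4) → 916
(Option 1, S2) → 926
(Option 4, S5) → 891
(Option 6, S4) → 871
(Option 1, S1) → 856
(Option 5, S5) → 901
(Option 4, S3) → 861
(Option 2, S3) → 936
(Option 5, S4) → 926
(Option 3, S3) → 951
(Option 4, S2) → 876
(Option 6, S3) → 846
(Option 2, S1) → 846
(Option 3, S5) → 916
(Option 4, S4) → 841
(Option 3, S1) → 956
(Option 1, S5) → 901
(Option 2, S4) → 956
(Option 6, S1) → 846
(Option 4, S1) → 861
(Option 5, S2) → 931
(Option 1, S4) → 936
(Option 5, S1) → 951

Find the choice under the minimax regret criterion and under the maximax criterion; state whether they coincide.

Column bests: S1=956, S2=936, S3=951, S4=956, S5=966.
Option 1 regrets: 100, 10, 95, 20, 65 → max 100
Option 2 regrets: 110, 0, 15, 0, 20 → max 110
Option 3 regrets: 0, 90, 0, 40, 50 → max 90
Option 4 regrets: 95, 60, 90, 115, 75 → max 115
Option 5 regrets: 5, 5, 95, 30, 65 → max 95
Option 6 regrets: 110, 15, 105, 85, 0 → max 110
Smallest max regret = 90 → Option 3.
Row maxima: Option 1=936, Option 2=956, Option 3=956, Option 4=891, Option 5=951, Option 6=966
Best best-case = 966 → Option 6.

minimax regret → Option 3; maximax → Option 6 (disagree)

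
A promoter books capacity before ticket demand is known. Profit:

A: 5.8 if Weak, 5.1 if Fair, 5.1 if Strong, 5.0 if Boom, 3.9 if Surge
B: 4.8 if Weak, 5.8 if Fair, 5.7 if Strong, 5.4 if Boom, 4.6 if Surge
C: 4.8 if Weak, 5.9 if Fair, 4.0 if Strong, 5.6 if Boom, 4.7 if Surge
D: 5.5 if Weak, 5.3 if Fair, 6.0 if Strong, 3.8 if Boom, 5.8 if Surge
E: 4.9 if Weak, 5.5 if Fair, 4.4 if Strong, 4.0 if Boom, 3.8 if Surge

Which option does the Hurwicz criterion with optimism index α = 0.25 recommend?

A: 0.25·5.8 + 0.75·3.9 = 4.375
B: 0.25·5.8 + 0.75·4.6 = 4.9
C: 0.25·5.9 + 0.75·4.0 = 4.475
D: 0.25·6.0 + 0.75·3.8 = 4.35
E: 0.25·5.5 + 0.75·3.8 = 4.225
Highest Hurwicz score = 4.9 → B.

B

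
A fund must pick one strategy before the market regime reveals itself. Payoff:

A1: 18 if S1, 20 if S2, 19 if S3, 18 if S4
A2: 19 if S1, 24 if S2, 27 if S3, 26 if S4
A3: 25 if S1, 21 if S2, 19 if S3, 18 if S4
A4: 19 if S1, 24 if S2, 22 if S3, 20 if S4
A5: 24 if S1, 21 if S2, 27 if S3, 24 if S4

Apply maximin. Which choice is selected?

A5

Row minima: A1=18, A2=19, A3=18, A4=19, A5=21
Best worst-case = 21 → A5.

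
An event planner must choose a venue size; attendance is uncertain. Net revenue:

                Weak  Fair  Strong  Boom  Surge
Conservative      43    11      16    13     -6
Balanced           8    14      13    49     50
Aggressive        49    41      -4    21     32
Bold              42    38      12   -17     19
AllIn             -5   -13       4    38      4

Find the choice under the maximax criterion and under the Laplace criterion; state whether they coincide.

maximax → Balanced; laplace → Aggressive (disagree)

Row maxima: Conservative=43, Balanced=50, Aggressive=49, Bold=42, AllIn=38
Best best-case = 50 → Balanced.
Row averages: Conservative=15.4, Balanced=26.8, Aggressive=27.8, Bold=18.8, AllIn=5.6
Highest average = 27.8 → Aggressive.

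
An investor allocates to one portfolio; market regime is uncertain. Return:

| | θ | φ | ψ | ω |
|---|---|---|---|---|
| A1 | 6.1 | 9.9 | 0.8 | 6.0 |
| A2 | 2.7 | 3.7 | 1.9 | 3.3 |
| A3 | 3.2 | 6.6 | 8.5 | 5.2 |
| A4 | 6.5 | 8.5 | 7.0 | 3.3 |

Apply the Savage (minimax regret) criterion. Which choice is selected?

A4

Column bests: θ=6.5, φ=9.9, ψ=8.5, ω=6.0.
A1 regrets: 0.4, 0.0, 7.7, 0.0 → max 7.7
A2 regrets: 3.8, 6.2, 6.6, 2.7 → max 6.6
A3 regrets: 3.3, 3.3, 0.0, 0.8 → max 3.3
A4 regrets: 0.0, 1.4, 1.5, 2.7 → max 2.7
Smallest max regret = 2.7 → A4.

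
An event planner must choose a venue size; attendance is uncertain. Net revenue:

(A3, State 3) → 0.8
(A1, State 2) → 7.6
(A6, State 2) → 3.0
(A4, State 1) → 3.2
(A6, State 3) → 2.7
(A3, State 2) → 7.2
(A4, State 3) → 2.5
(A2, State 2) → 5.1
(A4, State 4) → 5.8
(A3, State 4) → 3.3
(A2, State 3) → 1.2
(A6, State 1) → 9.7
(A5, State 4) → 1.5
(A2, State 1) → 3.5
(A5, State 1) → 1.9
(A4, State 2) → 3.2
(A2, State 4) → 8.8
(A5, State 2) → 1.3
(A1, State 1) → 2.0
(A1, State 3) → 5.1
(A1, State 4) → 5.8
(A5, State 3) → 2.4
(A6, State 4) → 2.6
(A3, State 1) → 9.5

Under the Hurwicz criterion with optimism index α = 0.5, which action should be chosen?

A6

A1: 0.5·7.6 + 0.5·2.0 = 4.8
A2: 0.5·8.8 + 0.5·1.2 = 5
A3: 0.5·9.5 + 0.5·0.8 = 5.15
A4: 0.5·5.8 + 0.5·2.5 = 4.15
A5: 0.5·2.4 + 0.5·1.3 = 1.85
A6: 0.5·9.7 + 0.5·2.6 = 6.15
Highest Hurwicz score = 6.15 → A6.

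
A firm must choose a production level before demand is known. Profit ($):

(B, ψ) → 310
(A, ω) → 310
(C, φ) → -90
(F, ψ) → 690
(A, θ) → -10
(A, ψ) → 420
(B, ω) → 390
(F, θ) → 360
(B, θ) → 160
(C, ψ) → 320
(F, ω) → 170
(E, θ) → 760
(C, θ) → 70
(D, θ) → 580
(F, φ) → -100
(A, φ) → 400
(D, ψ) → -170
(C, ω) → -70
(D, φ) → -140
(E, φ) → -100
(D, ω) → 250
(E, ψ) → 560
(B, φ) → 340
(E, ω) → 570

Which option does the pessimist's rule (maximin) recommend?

B

Row minima: A=-10, B=160, C=-90, D=-170, E=-100, F=-100
Best worst-case = 160 → B.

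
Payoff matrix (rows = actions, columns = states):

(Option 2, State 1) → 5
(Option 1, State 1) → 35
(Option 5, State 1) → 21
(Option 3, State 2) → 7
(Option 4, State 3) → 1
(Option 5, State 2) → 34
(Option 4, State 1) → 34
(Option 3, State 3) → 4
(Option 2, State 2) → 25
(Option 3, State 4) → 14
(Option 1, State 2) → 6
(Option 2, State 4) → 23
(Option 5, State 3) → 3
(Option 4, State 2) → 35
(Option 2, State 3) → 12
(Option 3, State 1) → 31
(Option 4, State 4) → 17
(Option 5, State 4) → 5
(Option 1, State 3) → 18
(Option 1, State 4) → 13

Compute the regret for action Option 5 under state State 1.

14

Best payoff under State 1 is 35.
Regret = 35 − 21 = 14.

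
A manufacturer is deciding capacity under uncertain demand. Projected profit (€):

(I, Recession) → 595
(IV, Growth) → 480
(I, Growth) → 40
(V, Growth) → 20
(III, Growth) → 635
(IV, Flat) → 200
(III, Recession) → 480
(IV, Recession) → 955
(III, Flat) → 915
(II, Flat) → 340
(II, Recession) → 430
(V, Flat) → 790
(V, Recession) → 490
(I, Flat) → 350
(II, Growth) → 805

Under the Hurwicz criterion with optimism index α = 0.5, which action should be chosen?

I: 0.5·595 + 0.5·40 = 317.5
II: 0.5·805 + 0.5·340 = 572.5
III: 0.5·915 + 0.5·480 = 697.5
IV: 0.5·955 + 0.5·200 = 577.5
V: 0.5·790 + 0.5·20 = 405
Highest Hurwicz score = 697.5 → III.

III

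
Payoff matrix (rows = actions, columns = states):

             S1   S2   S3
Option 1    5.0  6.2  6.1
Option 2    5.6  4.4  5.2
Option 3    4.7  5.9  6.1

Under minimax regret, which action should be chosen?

Column bests: S1=5.6, S2=6.2, S3=6.1.
Option 1 regrets: 0.6, 0.0, 0.0 → max 0.6
Option 2 regrets: 0.0, 1.8, 0.9 → max 1.8
Option 3 regrets: 0.9, 0.3, 0.0 → max 0.9
Smallest max regret = 0.6 → Option 1.

Option 1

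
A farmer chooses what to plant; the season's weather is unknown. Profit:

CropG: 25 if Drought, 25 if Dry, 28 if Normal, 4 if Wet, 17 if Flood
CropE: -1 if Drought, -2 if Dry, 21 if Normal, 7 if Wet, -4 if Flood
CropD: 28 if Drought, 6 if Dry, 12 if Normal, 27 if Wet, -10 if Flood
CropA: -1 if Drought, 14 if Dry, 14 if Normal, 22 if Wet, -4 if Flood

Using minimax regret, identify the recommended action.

CropG

Column bests: Drought=28, Dry=25, Normal=28, Wet=27, Flood=17.
CropG regrets: 3, 0, 0, 23, 0 → max 23
CropE regrets: 29, 27, 7, 20, 21 → max 29
CropD regrets: 0, 19, 16, 0, 27 → max 27
CropA regrets: 29, 11, 14, 5, 21 → max 29
Smallest max regret = 23 → CropG.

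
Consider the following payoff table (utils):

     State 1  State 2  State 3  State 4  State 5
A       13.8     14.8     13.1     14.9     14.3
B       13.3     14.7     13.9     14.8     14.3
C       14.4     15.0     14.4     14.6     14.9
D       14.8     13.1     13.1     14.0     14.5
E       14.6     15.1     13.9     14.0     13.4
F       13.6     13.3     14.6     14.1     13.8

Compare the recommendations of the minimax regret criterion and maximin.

Column bests: State 1=14.8, State 2=15.1, State 3=14.6, State 4=14.9, State 5=14.9.
A regrets: 1.0, 0.3, 1.5, 0.0, 0.6 → max 1.5
B regrets: 1.5, 0.4, 0.7, 0.1, 0.6 → max 1.5
C regrets: 0.4, 0.1, 0.2, 0.3, 0.0 → max 0.4
D regrets: 0.0, 2.0, 1.5, 0.9, 0.4 → max 2.0
E regrets: 0.2, 0.0, 0.7, 0.9, 1.5 → max 1.5
F regrets: 1.2, 1.8, 0.0, 0.8, 1.1 → max 1.8
Smallest max regret = 0.4 → C.
Row minima: A=13.1, B=13.3, C=14.4, D=13.1, E=13.4, F=13.3
Best worst-case = 14.4 → C.

minimax regret → C; maximin → C (agree)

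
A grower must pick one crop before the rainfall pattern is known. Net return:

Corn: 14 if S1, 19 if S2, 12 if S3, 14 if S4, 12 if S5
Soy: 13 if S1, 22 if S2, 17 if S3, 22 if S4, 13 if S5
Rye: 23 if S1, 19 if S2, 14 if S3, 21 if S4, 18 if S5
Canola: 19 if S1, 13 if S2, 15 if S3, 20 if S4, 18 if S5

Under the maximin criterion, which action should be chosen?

Rye

Row minima: Corn=12, Soy=13, Rye=14, Canola=13
Best worst-case = 14 → Rye.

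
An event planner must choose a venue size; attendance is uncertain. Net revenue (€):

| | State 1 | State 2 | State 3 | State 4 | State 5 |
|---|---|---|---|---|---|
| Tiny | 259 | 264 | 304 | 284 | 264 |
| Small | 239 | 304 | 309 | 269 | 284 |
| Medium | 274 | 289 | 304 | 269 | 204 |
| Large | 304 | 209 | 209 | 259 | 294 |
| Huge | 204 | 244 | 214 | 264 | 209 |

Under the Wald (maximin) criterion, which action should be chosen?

Tiny

Row minima: Tiny=259, Small=239, Medium=204, Large=209, Huge=204
Best worst-case = 259 → Tiny.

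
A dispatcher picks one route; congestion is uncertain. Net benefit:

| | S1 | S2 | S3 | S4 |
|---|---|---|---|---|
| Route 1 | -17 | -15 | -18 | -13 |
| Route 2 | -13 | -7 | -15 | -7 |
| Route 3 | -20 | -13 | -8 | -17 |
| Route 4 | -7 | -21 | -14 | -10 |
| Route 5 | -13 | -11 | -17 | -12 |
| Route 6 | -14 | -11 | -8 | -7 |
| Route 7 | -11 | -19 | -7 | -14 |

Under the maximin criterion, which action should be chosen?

Row minima: Route 1=-18, Route 2=-15, Route 3=-20, Route 4=-21, Route 5=-17, Route 6=-14, Route 7=-19
Best worst-case = -14 → Route 6.

Route 6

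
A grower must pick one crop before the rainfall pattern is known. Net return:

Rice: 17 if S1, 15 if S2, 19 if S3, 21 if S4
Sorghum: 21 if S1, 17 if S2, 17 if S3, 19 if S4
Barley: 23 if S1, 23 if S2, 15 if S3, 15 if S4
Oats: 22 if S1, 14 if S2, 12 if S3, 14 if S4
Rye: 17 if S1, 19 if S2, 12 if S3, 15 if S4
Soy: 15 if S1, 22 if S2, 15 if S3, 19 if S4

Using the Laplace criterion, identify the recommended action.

Barley

Row averages: Rice=18, Sorghum=18.5, Barley=19, Oats=15.5, Rye=15.75, Soy=17.75
Highest average = 19 → Barley.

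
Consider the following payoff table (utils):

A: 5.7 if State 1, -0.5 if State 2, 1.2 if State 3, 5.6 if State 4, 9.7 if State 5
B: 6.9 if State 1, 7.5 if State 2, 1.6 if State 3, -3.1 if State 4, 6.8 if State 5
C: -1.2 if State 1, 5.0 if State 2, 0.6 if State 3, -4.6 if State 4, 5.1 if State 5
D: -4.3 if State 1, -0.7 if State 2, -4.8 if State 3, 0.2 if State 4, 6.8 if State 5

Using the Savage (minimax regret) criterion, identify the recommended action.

A

Column bests: State 1=6.9, State 2=7.5, State 3=1.6, State 4=5.6, State 5=9.7.
A regrets: 1.2, 8.0, 0.4, 0.0, 0.0 → max 8.0
B regrets: 0.0, 0.0, 0.0, 8.7, 2.9 → max 8.7
C regrets: 8.1, 2.5, 1.0, 10.2, 4.6 → max 10.2
D regrets: 11.2, 8.2, 6.4, 5.4, 2.9 → max 11.2
Smallest max regret = 8.0 → A.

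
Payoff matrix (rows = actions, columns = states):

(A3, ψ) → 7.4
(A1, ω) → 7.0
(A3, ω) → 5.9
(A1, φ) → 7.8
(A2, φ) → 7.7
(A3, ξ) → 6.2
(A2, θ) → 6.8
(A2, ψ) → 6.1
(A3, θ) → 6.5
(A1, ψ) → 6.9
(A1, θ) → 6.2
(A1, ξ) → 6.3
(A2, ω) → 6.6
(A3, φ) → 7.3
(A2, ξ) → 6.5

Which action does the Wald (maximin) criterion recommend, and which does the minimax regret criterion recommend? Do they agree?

Row minima: A1=6.2, A2=6.1, A3=5.9
Best worst-case = 6.2 → A1.
Column bests: θ=6.8, φ=7.8, ψ=7.4, ω=7.0, ξ=6.5.
A1 regrets: 0.6, 0.0, 0.5, 0.0, 0.2 → max 0.6
A2 regrets: 0.0, 0.1, 1.3, 0.4, 0.0 → max 1.3
A3 regrets: 0.3, 0.5, 0.0, 1.1, 0.3 → max 1.1
Smallest max regret = 0.6 → A1.

maximin → A1; minimax regret → A1 (agree)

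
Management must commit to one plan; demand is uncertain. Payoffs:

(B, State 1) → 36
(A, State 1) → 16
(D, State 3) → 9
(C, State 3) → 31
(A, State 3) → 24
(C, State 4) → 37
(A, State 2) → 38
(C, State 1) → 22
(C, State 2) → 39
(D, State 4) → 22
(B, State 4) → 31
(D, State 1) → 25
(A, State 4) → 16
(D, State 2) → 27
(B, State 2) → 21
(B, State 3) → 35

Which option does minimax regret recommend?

C

Column bests: State 1=36, State 2=39, State 3=35, State 4=37.
A regrets: 20, 1, 11, 21 → max 21
B regrets: 0, 18, 0, 6 → max 18
C regrets: 14, 0, 4, 0 → max 14
D regrets: 11, 12, 26, 15 → max 26
Smallest max regret = 14 → C.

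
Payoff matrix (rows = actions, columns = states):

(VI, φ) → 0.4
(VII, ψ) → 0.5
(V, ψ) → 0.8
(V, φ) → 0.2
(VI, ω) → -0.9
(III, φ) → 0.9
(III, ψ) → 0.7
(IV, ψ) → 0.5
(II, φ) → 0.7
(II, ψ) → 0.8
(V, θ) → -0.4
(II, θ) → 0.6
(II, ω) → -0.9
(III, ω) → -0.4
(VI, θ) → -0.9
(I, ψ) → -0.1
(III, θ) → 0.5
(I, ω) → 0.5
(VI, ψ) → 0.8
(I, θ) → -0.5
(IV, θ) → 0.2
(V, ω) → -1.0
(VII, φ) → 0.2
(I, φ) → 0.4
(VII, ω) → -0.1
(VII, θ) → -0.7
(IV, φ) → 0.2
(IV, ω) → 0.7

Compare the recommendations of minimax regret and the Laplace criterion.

minimax regret → IV; laplace → III (disagree)

Column bests: θ=0.6, φ=0.9, ψ=0.8, ω=0.7.
I regrets: 1.1, 0.5, 0.9, 0.2 → max 1.1
II regrets: 0.0, 0.2, 0.0, 1.6 → max 1.6
III regrets: 0.1, 0.0, 0.1, 1.1 → max 1.1
IV regrets: 0.4, 0.7, 0.3, 0.0 → max 0.7
V regrets: 1.0, 0.7, 0.0, 1.7 → max 1.7
VI regrets: 1.5, 0.5, 0.0, 1.6 → max 1.6
VII regrets: 1.3, 0.7, 0.3, 0.8 → max 1.3
Smallest max regret = 0.7 → IV.
Row averages: I=0.075, II=0.3, III=0.425, IV=0.4, V=-0.1, VI=-0.15, VII=-0.025
Highest average = 0.425 → III.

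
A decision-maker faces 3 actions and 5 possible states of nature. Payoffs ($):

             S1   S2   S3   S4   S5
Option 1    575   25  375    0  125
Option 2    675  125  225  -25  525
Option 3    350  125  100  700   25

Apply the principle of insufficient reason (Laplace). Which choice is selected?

Option 2

Row averages: Option 1=220, Option 2=305, Option 3=260
Highest average = 305 → Option 2.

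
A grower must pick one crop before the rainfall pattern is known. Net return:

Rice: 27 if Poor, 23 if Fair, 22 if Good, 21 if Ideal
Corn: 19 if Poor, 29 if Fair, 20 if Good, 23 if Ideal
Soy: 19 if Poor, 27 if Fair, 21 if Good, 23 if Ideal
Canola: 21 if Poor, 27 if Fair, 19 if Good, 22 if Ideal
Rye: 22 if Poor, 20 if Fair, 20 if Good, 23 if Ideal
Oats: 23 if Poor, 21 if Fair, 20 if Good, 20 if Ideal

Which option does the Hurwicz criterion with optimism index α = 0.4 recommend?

Rice: 0.4·27 + 0.6·21 = 23.4
Corn: 0.4·29 + 0.6·19 = 23
Soy: 0.4·27 + 0.6·19 = 22.2
Canola: 0.4·27 + 0.6·19 = 22.2
Rye: 0.4·23 + 0.6·20 = 21.2
Oats: 0.4·23 + 0.6·20 = 21.2
Highest Hurwicz score = 23.4 → Rice.

Rice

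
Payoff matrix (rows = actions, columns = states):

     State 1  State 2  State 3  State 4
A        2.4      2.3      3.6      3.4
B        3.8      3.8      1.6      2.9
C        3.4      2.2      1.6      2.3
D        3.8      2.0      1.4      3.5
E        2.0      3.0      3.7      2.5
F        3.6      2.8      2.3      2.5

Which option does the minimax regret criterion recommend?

F

Column bests: State 1=3.8, State 2=3.8, State 3=3.7, State 4=3.5.
A regrets: 1.4, 1.5, 0.1, 0.1 → max 1.5
B regrets: 0.0, 0.0, 2.1, 0.6 → max 2.1
C regrets: 0.4, 1.6, 2.1, 1.2 → max 2.1
D regrets: 0.0, 1.8, 2.3, 0.0 → max 2.3
E regrets: 1.8, 0.8, 0.0, 1.0 → max 1.8
F regrets: 0.2, 1.0, 1.4, 1.0 → max 1.4
Smallest max regret = 1.4 → F.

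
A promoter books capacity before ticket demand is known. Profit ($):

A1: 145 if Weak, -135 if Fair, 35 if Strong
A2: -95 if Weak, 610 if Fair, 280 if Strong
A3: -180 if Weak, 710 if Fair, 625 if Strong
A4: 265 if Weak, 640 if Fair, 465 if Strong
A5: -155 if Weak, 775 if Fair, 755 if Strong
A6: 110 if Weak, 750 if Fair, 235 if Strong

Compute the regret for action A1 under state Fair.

910

Best payoff under Fair is 775.
Regret = 775 − (-135) = 910.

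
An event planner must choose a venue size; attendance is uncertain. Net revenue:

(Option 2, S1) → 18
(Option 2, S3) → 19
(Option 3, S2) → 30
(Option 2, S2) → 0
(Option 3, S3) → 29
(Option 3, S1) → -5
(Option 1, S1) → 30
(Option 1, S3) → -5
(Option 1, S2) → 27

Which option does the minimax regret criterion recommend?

Column bests: S1=30, S2=30, S3=29.
Option 1 regrets: 0, 3, 34 → max 34
Option 2 regrets: 12, 30, 10 → max 30
Option 3 regrets: 35, 0, 0 → max 35
Smallest max regret = 30 → Option 2.

Option 2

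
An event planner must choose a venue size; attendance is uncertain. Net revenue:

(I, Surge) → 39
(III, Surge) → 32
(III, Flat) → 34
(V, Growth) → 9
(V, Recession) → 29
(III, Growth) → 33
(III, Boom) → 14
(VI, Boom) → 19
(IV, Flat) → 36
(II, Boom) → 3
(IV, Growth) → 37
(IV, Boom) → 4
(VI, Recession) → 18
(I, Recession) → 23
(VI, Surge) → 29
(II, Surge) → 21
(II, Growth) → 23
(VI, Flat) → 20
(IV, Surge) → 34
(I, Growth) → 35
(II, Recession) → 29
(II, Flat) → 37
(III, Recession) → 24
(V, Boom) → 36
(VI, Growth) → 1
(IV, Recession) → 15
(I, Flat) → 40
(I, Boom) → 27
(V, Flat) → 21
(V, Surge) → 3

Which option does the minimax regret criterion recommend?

Column bests: Recession=29, Flat=40, Growth=37, Boom=36, Surge=39.
I regrets: 6, 0, 2, 9, 0 → max 9
II regrets: 0, 3, 14, 33, 18 → max 33
III regrets: 5, 6, 4, 22, 7 → max 22
IV regrets: 14, 4, 0, 32, 5 → max 32
V regrets: 0, 19, 28, 0, 36 → max 36
VI regrets: 11, 20, 36, 17, 10 → max 36
Smallest max regret = 9 → I.

I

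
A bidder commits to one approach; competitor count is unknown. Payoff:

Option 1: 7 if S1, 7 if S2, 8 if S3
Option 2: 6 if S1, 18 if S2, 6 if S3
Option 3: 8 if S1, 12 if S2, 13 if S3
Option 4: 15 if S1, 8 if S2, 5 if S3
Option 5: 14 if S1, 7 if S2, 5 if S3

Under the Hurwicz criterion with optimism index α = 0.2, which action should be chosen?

Option 3

Option 1: 0.2·8 + 0.8·7 = 7.2
Option 2: 0.2·18 + 0.8·6 = 8.4
Option 3: 0.2·13 + 0.8·8 = 9
Option 4: 0.2·15 + 0.8·5 = 7
Option 5: 0.2·14 + 0.8·5 = 6.8
Highest Hurwicz score = 9 → Option 3.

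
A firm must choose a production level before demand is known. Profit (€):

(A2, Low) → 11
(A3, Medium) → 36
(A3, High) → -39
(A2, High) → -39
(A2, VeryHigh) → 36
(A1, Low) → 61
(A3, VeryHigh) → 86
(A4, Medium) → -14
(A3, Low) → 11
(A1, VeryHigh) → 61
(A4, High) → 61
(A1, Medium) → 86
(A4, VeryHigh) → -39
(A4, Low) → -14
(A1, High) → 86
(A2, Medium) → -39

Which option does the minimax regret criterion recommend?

A1

Column bests: Low=61, Medium=86, High=86, VeryHigh=86.
A1 regrets: 0, 0, 0, 25 → max 25
A2 regrets: 50, 125, 125, 50 → max 125
A3 regrets: 50, 50, 125, 0 → max 125
A4 regrets: 75, 100, 25, 125 → max 125
Smallest max regret = 25 → A1.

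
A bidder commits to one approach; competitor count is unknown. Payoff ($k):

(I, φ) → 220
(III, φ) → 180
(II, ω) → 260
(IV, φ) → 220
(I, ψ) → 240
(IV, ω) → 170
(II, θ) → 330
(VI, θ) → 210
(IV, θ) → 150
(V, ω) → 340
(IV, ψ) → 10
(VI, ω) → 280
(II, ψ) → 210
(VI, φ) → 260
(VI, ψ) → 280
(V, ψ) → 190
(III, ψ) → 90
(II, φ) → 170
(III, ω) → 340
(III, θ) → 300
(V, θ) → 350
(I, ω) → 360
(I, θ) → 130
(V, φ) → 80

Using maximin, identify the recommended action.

VI

Row minima: I=130, II=170, III=90, IV=10, V=80, VI=210
Best worst-case = 210 → VI.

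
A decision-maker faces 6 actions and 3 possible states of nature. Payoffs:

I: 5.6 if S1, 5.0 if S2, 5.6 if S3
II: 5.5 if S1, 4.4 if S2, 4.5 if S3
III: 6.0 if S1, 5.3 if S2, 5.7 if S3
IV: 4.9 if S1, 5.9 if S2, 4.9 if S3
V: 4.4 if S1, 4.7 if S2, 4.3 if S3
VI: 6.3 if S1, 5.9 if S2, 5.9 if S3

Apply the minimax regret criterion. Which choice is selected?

Column bests: S1=6.3, S2=5.9, S3=5.9.
I regrets: 0.7, 0.9, 0.3 → max 0.9
II regrets: 0.8, 1.5, 1.4 → max 1.5
III regrets: 0.3, 0.6, 0.2 → max 0.6
IV regrets: 1.4, 0.0, 1.0 → max 1.4
V regrets: 1.9, 1.2, 1.6 → max 1.9
VI regrets: 0.0, 0.0, 0.0 → max 0.0
Smallest max regret = 0.0 → VI.

VI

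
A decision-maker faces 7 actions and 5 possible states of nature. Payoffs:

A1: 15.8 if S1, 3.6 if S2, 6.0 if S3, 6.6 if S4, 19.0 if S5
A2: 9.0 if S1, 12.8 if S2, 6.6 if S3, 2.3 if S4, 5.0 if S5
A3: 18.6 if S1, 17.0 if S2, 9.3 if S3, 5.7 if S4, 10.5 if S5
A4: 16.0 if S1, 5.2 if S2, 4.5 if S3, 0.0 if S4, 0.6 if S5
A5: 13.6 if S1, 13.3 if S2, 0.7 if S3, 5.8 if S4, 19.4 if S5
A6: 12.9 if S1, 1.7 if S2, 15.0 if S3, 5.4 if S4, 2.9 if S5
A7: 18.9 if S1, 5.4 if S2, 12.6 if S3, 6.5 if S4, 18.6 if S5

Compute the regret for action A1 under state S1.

Best payoff under S1 is 18.9.
Regret = 18.9 − 15.8 = 3.1.

3.1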